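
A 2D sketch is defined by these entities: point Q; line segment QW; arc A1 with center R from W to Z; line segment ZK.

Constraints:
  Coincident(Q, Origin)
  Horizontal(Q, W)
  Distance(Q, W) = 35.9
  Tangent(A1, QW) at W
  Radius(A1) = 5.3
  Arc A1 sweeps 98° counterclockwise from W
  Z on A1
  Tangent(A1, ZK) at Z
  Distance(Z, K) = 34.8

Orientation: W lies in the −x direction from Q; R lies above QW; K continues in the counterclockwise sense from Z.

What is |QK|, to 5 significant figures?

53.852

Q is at the origin; Q and W share the same y with |QW| = 35.9 and W on the −x side, so W = (-35.900, 0.0000). The tangent condition forces RW to be normal to QW, so R = W + (0, 5.3) = (-35.900, 5.3000). On A1, W sits at bearing -90° from R; a 98° counterclockwise sweep puts Z at bearing 8°, so Z = R + 5.3·(cos 8°, sin 8°) = (-30.652, 6.0376). The tangent condition forces RZ to be normal to ZK, so ZK runs along (−sin 8°, cos 8°); with |ZK| = 34.8, K = (-35.495, 40.499). Then |QK| = |K − Q| = 53.852.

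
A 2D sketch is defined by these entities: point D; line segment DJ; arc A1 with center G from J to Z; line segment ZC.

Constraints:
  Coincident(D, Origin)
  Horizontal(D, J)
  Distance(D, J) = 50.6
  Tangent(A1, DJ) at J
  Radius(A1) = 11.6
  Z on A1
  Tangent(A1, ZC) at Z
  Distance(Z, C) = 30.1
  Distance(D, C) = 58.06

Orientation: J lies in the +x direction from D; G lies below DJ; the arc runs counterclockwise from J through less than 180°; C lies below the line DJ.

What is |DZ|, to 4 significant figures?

40.81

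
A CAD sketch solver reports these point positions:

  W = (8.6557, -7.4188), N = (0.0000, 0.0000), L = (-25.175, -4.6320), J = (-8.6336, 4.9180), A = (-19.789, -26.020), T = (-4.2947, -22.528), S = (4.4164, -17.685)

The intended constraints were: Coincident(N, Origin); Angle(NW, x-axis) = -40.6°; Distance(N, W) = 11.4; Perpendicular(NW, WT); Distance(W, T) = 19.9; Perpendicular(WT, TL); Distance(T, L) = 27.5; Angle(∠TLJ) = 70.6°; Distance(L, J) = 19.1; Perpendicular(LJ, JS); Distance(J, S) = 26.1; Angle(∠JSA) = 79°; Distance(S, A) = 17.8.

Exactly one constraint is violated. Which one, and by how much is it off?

Distance(S, A) = 17.8 — off by 7.80.

N = (0.00, 0.00) ✓; NW at -40.60° ✓; |NW| = 11.40 ✓; ∠(NW, WT) = 90.00° ✓; |WT| = 19.90 ✓; ∠(WT, TL) = 90.00° ✓; |TL| = 27.50 ✓; ∠TLJ = 70.60° ✓; |LJ| = 19.10 ✓; ∠(LJ, JS) = 90.00° ✓; |JS| = 26.10 ✓; ∠JSA = 79.00° ✓; |SA| = 25.60 ✗.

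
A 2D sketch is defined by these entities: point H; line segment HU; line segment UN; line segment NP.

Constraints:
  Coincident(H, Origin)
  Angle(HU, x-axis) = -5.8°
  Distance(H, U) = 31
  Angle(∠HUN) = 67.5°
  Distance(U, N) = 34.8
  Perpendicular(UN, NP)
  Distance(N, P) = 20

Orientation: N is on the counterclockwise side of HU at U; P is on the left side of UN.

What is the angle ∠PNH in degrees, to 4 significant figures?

38.69°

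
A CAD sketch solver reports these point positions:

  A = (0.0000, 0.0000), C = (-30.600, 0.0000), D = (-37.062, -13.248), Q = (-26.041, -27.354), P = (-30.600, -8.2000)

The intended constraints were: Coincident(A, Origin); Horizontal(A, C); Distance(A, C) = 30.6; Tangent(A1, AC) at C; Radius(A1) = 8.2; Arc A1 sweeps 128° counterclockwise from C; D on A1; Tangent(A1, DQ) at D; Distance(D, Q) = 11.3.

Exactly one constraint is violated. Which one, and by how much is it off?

Distance(D, Q) = 11.3 — off by 6.60.

A = (0.00, 0.00) ✓; A.y = 0.00, C.y = 0.00 ✓; |AC| = 30.60 ✓; ∠(PC, CA) = 90.00° ✓; |PC| = 8.200 ✓; bearing(P→D) − bearing(P→C) = 128.0° ✓; |PD| = 8.200 ✓; ∠(PD, DQ) = 90.00° ✓; |DQ| = 17.90 ✗.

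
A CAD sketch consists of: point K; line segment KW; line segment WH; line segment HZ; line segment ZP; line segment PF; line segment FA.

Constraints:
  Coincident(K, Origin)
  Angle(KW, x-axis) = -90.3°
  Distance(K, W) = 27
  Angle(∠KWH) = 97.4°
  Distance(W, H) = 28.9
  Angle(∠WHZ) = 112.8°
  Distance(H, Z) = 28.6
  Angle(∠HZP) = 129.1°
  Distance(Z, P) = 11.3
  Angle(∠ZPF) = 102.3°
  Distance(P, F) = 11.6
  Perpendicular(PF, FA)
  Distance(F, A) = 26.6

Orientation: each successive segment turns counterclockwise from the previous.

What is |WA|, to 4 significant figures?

31.66

K is at the origin; KW runs at -90.3° with length 27.0, so W = (-0.1414, -27.00). ∠KWH = 97.4° gives WH at -7.700° from the x-axis; with |WH| = 28.9, H = (28.50, -30.87). ∠WHZ = 112.8° gives HZ at 59.50° from the x-axis; with |HZ| = 28.6, Z = (43.01, -6.229). ∠HZP = 129.1° gives ZP at 110.4° from the x-axis; with |ZP| = 11.3, P = (39.07, 4.362). ∠ZPF = 102.3° gives PF at -171.9° from the x-axis; with |PF| = 11.6, F = (27.59, 2.728). The perpendicularity gives FA at right angles to PF, so FA runs at -81.90°; with |FA| = 26.6, A = (31.34, -23.61). Then |WA| = |A − W| = 31.66.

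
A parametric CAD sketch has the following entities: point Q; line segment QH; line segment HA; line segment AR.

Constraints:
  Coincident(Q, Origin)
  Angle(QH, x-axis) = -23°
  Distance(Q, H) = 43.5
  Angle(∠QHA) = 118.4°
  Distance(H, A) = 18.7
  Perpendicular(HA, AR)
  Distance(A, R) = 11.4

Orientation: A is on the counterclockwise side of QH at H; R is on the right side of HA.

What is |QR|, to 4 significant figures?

63.39

Q is at the origin; QH runs at -23.0° with length 43.5, so H = 43.5·(cos -23.0°, sin -23.0°) = (40.04, -17.00). ∠QHA = 118.4°, so HA runs at -23.0° + (180° − 118.4°) = 38.60° from the x-axis; with |HA| = 18.7, A = H + 18.7·(cos 38.60°, sin 38.60°) = (54.66, -5.330). HA ⟂ AR; with |AR| = 11.4 on the right of HA, R = A + 11.4·(0.6239, -0.7815) = (61.77, -14.24). Then |QR| = |R − Q| = 63.39.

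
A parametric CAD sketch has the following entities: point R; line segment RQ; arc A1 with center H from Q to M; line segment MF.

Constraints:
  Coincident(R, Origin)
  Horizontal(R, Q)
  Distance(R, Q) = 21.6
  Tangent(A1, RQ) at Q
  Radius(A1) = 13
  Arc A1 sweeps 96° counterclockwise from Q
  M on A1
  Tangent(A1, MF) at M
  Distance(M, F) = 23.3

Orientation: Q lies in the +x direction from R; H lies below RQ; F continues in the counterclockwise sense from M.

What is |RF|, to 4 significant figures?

39.14

R is at the origin; RQ is horizontal with |RQ| = 21.6 and Q on the +x side, so Q = (21.60, 0.000). The tangent condition forces HQ to be normal to RQ, so H = Q + (0, -13) = (21.60, -13.00). On A1, Q sits at bearing 90° from H; a 96° counterclockwise sweep puts M at bearing 186°, so M = H + 13.0·(cos 186°, sin 186°) = (8.671, -14.36). Since A1 is tangent to MF there, HM ⟂ MF, so MF runs along (−sin 186°, cos 186°); with |MF| = 23.3, F = (11.11, -37.53). Then |RF| = |F − R| = 39.14.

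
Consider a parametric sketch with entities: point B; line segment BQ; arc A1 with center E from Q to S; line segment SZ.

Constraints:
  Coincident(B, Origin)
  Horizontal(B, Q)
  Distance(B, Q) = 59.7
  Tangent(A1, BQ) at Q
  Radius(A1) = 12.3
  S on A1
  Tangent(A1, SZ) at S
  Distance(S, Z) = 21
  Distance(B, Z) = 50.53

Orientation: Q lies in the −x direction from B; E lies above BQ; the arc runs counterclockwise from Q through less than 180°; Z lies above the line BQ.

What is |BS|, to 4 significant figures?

48.74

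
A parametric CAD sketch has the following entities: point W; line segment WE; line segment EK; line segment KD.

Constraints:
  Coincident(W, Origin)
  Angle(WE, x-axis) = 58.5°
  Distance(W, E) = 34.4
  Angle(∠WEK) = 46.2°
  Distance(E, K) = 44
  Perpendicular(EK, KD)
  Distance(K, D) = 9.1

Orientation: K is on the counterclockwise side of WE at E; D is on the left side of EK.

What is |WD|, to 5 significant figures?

25.594

∠WEK = 46.2°, so EK runs at 58.5° + (180° − 46.2°) = 192.30° from the x-axis; with |EK| = 44.0, K = E + 44.0·(cos 192.30°, sin 192.30°) = (-25.016, 19.957). The perpendicularity gives KD at right angles to EK; with |KD| = 9.1 on the left of EK, D = K + 9.1·(0.21303, -0.97705) = (-23.077, 11.066). Then |WD| = |D − W| = 25.594.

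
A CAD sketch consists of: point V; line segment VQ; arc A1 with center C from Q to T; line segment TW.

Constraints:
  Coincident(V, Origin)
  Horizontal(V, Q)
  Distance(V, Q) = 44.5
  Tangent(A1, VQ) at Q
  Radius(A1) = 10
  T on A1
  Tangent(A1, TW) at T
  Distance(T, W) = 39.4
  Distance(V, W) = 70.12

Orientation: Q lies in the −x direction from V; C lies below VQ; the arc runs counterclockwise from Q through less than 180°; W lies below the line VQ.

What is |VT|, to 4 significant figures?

55.59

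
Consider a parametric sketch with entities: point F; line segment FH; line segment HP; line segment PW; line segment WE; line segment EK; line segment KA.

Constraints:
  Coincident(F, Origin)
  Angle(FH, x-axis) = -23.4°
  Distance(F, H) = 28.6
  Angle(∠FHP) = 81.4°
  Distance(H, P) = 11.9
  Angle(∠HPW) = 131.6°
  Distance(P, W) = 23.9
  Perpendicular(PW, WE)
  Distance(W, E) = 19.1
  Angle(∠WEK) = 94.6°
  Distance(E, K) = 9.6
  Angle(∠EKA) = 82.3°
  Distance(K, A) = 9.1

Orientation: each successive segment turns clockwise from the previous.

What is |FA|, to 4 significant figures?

13.75

F is at the origin; FH runs at -23.4° with length 28.6, so H = (26.25, -11.36). ∠FHP = 81.4° gives HP at -122.0° from the x-axis; with |HP| = 11.9, P = (19.94, -21.45). ∠HPW = 131.6° gives PW at -170.4° from the x-axis; with |PW| = 23.9, W = (-3.624, -25.44). PW ⟂ WE, so WE runs at 99.60°; with |WE| = 19.1, E = (-6.809, -6.603). ∠WEK = 94.6° gives EK at 14.20° from the x-axis; with |EK| = 9.6, K = (2.498, -4.248). ∠EKA = 82.3° gives KA at -83.50° from the x-axis; with |KA| = 9.1, A = (3.528, -13.29). Then |FA| = |A − F| = 13.75.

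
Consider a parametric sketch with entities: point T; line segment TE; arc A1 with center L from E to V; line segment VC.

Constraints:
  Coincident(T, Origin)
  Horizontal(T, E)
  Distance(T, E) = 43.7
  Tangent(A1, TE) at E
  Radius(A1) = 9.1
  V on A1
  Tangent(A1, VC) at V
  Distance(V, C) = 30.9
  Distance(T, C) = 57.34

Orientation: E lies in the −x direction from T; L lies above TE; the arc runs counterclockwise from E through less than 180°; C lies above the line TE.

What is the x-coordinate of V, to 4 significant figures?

-34.73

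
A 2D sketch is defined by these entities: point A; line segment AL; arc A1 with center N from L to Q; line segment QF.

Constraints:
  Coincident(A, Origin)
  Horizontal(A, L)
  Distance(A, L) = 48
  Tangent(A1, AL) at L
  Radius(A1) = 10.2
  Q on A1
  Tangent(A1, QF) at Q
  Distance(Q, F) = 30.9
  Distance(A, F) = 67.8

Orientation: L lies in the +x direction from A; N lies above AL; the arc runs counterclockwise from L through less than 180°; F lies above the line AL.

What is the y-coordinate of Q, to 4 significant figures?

11.89

Checks: |NQ| = 10.20 ✓; ∠(NQ, QF) = 90.00° ✓; |QF| = 30.90 ✓; |AF| = 67.80 ✓.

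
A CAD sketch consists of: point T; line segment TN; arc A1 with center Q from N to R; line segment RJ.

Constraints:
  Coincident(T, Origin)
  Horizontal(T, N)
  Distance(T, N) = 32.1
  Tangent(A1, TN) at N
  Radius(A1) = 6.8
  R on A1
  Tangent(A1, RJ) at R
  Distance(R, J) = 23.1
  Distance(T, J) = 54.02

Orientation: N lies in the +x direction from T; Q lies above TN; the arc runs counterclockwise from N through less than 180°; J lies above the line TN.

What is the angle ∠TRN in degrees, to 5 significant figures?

26.776°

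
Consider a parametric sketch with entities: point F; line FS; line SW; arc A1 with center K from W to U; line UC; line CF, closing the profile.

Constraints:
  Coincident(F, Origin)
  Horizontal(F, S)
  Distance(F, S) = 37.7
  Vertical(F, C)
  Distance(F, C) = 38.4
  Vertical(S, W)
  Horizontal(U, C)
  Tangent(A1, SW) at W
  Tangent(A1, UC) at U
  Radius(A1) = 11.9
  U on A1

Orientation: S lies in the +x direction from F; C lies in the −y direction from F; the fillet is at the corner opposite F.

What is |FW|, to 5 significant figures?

46.082

F is at the origin; F and S share the same y with |FS| = 37.7 and S on the +x side, so S = (37.700, 0.0000). F and C share the same x with |FC| = 38.4 and C on the −y side, so C = (0.0000, -38.400). The virtual corner opposite F is at (37.700, -38.400). Tangency of A1 to SW means the radius KW is perpendicular to SW and the tangent condition forces KU to be normal to UC, with radius 11.9, so the center K sits 11.9 in from both sides at K = (25.800, -26.500). That places the tangent points at W = (37.700, -26.500) on SW and U = (25.800, -38.400) on UC. Then |FW| = |W − F| = 46.082.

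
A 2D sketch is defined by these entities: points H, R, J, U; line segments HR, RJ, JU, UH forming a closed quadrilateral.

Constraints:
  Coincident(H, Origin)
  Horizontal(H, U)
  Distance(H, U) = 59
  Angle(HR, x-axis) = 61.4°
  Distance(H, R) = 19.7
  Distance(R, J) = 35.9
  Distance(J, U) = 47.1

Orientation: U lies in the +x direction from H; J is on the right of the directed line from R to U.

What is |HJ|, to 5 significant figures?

23.825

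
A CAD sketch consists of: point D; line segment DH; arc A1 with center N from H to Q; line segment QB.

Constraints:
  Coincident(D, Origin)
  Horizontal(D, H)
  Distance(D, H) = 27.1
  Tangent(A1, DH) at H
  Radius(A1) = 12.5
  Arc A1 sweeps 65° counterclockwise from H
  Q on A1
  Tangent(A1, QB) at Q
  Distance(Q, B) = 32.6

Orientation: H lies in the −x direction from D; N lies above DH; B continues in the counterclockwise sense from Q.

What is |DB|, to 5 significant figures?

36.817

On A1, H sits at bearing -90° from N; a 65° counterclockwise sweep puts Q at bearing -25°, so Q = N + 12.5·(cos -25°, sin -25°) = (-15.771, 7.2173). Since A1 is tangent to QB there, NQ ⟂ QB, so QB runs along (−sin -25°, cos -25°); with |QB| = 32.6, B = (-1.9938, 36.763). Then |DB| = |B − D| = 36.817.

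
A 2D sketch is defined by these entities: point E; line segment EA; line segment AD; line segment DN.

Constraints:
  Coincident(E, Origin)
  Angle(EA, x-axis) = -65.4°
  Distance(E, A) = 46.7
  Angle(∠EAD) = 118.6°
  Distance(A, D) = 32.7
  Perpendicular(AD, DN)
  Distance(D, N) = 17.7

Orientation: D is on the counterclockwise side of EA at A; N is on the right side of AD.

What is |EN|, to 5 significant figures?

80.479

E is at the origin; EA runs at -65.4° with length 46.7, so A = 46.7·(cos -65.4°, sin -65.4°) = (19.440, -42.461). ∠EAD = 118.6°, so AD runs at -65.4° + (180° − 118.6°) = -4.0000° from the x-axis; with |AD| = 32.7, D = A + 32.7·(cos -4.0000°, sin -4.0000°) = (52.061, -44.742). AD ⟂ DN; with |DN| = 17.7 on the right of AD, N = D + 17.7·(-0.069756, -0.99756) = (50.826, -62.399). Then |EN| = |N − E| = 80.479.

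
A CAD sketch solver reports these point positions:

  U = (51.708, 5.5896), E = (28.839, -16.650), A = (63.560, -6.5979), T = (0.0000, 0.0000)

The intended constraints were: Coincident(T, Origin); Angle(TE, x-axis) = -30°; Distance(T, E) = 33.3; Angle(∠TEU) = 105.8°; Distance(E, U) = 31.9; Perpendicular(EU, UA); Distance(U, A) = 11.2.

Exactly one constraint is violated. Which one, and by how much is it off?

Distance(U, A) = 11.2 — off by 5.80.

T = (0.00, 0.00) ✓; TE at -30.00° ✓; |TE| = 33.30 ✓; ∠TEU = 105.8° ✓; |EU| = 31.90 ✓; ∠(EU, UA) = 90.00° ✓; |UA| = 17.00 ✗.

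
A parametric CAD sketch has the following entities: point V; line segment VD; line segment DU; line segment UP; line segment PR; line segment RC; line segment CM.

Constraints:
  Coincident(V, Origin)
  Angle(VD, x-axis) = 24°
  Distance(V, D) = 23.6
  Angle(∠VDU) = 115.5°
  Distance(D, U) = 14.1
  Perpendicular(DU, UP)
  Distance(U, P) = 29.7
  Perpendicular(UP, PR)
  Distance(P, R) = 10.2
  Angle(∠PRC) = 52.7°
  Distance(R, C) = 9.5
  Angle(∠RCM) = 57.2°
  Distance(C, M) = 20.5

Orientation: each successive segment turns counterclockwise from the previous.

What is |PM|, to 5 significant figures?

11.990

∠PRC = 52.7° gives RC at 35.800° from the x-axis; with |RC| = 9.5, C = (-0.32295, 19.832). ∠RCM = 57.2° gives CM at 158.60° from the x-axis; with |CM| = 20.5, M = (-19.410, 27.312). Then |PM| = |M − P| = 11.990.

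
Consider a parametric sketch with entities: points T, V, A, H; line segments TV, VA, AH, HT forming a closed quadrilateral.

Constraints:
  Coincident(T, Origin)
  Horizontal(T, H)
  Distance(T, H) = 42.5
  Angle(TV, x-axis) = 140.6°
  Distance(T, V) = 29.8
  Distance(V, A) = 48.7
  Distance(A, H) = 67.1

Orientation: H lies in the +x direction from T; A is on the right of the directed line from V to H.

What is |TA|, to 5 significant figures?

34.437

T is at the origin; T and H share the same y with |TH| = 42.5 and H in +x, so H = (42.5, 0). TV runs at 140.6° with |TV| = 29.8, so V = (-23.027, 18.915). A is determined by |VA| = 48.7 and |AH| = 67.1 together: it lies at the intersection of circle(V, 48.7) and circle(H, 67.1). With |VH| = 68.203, the foot of the radical line on VH is 18.481 from V and the perpendicular offset is √(48.7² − 18.481²) = 45.057. Taking the right-of-VH solution: A = (-17.767, -29.500).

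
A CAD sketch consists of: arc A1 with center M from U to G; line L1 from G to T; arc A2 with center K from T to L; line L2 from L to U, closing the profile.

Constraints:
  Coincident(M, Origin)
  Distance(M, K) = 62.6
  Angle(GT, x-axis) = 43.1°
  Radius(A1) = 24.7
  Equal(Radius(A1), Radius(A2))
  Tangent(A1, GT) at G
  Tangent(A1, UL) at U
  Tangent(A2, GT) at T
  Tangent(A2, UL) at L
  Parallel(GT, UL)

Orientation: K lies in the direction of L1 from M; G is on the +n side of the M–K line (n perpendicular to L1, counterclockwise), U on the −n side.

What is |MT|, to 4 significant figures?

67.30

Tangency of A1 to both parallel lines with radius 24.7 puts G and U at M ± 24.7·n: G = (-16.88, 18.04), U = (16.88, -18.04). Equal radii place T and L the same way about K: T = K + 24.7·n = (28.83, 60.81), L = K − 24.7·n = (62.59, 24.74). Then |MT| = |T − M| = 67.30.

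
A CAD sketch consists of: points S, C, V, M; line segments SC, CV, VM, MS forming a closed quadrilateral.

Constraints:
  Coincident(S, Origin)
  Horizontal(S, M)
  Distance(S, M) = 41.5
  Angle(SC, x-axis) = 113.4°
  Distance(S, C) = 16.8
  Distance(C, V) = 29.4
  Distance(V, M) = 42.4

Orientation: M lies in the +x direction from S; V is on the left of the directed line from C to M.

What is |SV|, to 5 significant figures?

37.610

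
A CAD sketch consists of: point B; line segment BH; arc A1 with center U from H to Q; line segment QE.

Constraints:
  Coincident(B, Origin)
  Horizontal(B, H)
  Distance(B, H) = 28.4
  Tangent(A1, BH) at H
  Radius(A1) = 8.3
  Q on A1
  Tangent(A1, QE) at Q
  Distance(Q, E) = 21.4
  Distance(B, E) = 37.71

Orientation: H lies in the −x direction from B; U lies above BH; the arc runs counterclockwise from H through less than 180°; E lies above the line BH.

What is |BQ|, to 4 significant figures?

22.11

B is at the origin; BH is horizontal with |BH| = 28.4 and H on the −x side, so H = (-28.40, 0.000). The tangent condition forces UH to be normal to BH, so U = H + (0, 8.3) = (-28.40, 8.300). Since UQ ⟂ QE (tangency), |UE| = √(8.3² + 21.4²) = 22.95 regardless of where Q sits on A1. So E lies on both circle(B, 37.71) and circle(U, 22.95); the above-BH intersection is E = (-22.28, 30.42). Q is the foot of the tangent from E: Q = (-20.14, 9.130).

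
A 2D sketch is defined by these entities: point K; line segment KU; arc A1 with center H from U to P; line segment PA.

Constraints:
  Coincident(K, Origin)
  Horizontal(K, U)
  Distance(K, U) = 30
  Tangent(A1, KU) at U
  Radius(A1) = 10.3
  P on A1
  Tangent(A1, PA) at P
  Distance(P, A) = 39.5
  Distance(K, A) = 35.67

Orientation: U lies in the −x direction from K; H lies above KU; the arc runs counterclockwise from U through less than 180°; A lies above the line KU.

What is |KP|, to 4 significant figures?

22.16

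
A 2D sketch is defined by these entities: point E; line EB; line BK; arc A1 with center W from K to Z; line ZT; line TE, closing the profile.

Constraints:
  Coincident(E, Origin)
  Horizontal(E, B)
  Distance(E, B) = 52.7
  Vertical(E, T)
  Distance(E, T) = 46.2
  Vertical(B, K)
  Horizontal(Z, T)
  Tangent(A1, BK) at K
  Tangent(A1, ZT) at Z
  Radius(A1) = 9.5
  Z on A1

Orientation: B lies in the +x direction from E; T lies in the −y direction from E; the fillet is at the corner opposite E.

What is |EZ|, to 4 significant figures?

63.25

E is at the origin; E and B share the same y with |EB| = 52.7 and B on the +x side, so B = (52.70, 0.000). ET is vertical with |ET| = 46.2 and T on the −y side, so T = (0.000, -46.20). The virtual corner opposite E is at (52.70, -46.20). Tangency of A1 to BK means the radius WK is perpendicular to BK and A1 meets ZT tangentially, so WZ is at right angles to ZT, with radius 9.5, so the center W sits 9.5 in from both sides at W = (43.20, -36.70). That places the tangent points at K = (52.70, -36.70) on BK and Z = (43.20, -46.20) on ZT. Then |EZ| = |Z − E| = 63.25.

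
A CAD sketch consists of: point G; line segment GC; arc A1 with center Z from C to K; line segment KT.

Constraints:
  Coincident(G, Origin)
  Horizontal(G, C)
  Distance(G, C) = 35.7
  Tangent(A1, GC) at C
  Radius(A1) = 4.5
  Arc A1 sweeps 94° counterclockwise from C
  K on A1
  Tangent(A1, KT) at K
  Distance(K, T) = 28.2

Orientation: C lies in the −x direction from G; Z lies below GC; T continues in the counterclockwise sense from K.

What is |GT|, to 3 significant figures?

50.5

G is at the origin; GC is horizontal with |GC| = 35.7 and C on the −x side, so C = (-35.7, 0.00). A1 meets GC tangentially, so ZC is at right angles to GC, so Z = C + (0, -4.5) = (-35.7, -4.50). On A1, C sits at bearing 90° from Z; a 94° counterclockwise sweep puts K at bearing 184°, so K = Z + 4.5·(cos 184°, sin 184°) = (-40.2, -4.81). A1 meets KT tangentially, so ZK is at right angles to KT, so KT runs along (−sin 184°, cos 184°); with |KT| = 28.2, T = (-38.2, -32.9). Then |GT| = |T − G| = 50.5.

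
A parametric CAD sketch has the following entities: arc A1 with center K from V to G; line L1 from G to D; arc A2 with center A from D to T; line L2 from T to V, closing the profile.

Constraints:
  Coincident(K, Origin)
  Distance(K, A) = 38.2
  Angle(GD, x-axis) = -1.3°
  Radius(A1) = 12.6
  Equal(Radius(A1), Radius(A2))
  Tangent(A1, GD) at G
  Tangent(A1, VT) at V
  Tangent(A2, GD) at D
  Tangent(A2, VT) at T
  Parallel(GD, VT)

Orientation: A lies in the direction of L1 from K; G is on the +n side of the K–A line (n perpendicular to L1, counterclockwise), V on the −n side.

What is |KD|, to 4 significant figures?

40.22

The slot axis is L1's direction at -1.3°, so u = (cos -1.3°, sin -1.3°) = (0.9997, -0.02269) and n = (−sin -1.3°, cos -1.3°) = (0.02269, 0.9997). K is at the origin and A lies 38.2 along u from K, so A = 38.2·u = (38.19, -0.8667). Tangency of A1 to both parallel lines with radius 12.6 puts G and V at K ± 12.6·n: G = (0.2859, 12.60), V = (-0.2859, -12.60). Equal radii place D and T the same way about A: D = A + 12.6·n = (38.48, 11.73), T = A − 12.6·n = (37.90, -13.46). Then |KD| = |D − K| = 40.22.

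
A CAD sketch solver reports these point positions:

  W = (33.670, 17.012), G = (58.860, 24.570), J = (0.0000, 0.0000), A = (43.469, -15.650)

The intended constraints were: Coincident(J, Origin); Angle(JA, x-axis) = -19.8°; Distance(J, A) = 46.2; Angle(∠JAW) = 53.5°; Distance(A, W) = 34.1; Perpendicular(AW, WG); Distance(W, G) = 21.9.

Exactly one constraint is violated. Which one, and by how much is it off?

Distance(W, G) = 21.9 — off by 4.40.

J = (0.00, 0.00) ✓; JA at -19.80° ✓; |JA| = 46.20 ✓; ∠JAW = 53.50° ✓; |AW| = 34.10 ✓; ∠(AW, WG) = 90.00° ✓; |WG| = 26.30 ✗.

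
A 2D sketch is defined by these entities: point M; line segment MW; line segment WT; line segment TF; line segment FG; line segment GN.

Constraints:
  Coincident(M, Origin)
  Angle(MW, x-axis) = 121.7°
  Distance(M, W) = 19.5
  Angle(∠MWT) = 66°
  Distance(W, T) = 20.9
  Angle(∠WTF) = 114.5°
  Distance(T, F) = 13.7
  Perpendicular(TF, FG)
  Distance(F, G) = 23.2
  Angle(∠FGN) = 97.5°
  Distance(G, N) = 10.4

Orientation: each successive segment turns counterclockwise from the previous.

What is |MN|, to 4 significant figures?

9.178

The perpendicularity gives FG at right angles to TF, so FG runs at 31.20°; with |FG| = 23.2, G = (4.917, -0.3749). ∠FGN = 97.5° gives GN at 113.7° from the x-axis; with |GN| = 10.4, N = (0.7368, 9.148). Then |MN| = |N − M| = 9.178.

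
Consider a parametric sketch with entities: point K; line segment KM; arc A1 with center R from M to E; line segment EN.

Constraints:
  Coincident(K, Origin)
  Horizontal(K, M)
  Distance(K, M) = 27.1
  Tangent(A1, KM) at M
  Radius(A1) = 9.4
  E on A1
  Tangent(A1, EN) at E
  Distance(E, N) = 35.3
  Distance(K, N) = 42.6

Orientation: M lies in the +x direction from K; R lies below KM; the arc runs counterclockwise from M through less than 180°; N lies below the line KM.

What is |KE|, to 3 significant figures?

19.3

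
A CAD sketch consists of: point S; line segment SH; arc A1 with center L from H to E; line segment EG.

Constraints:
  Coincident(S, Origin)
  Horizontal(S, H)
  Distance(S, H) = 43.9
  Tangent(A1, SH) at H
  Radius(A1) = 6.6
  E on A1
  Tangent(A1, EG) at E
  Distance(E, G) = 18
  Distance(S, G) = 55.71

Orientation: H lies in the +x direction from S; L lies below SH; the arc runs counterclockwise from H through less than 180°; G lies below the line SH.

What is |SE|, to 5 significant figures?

40.169

Checks: |LE| = 6.600 ✓; ∠(LE, EG) = 90.00° ✓; |EG| = 18.00 ✓; |SG| = 55.71 ✓.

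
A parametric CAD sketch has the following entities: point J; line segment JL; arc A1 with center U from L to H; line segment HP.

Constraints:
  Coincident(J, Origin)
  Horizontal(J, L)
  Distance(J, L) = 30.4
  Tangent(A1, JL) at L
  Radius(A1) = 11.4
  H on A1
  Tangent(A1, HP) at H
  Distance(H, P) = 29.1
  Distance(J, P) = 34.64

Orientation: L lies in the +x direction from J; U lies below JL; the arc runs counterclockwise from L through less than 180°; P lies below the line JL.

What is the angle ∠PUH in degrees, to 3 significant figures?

68.6°

Checks: J.y = 0.00, L.y = 0.00 ✓; |UH| = 11.40 ✓; ∠(UH, HP) = 90.00° ✓; |HP| = 29.10 ✓; |JP| = 34.64 ✓.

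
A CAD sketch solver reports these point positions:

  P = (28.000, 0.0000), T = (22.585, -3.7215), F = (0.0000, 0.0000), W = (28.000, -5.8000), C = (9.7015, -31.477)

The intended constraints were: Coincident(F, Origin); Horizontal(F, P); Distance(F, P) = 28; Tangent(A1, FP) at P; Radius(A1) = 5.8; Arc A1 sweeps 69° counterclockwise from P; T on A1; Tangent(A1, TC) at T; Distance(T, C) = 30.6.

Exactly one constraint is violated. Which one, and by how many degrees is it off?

Tangent(A1, TC) at T — off by 3.90°.

F = (0.00, 0.00) ✓; F.y = 0.00, P.y = 0.00 ✓; |FP| = 28.00 ✓; ∠(WP, PF) = 90.00° ✓; |WP| = 5.800 ✓; bearing(W→T) − bearing(W→P) = 69.00° ✓; |WT| = 5.800 ✓; ∠(WT, TC) = 93.90° ✗; |TC| = 30.60 ✓.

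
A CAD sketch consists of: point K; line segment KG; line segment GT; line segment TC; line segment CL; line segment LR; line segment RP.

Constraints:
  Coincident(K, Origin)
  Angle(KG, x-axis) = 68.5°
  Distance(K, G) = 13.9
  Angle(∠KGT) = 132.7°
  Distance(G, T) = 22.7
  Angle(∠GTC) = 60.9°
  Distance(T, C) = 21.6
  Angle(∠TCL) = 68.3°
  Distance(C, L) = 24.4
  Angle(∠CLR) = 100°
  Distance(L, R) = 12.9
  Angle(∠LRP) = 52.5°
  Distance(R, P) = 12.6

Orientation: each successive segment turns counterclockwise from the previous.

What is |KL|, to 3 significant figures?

12.0

K is at the origin; KG runs at 68.5° with length 13.9, so G = (5.09, 12.9). ∠KGT = 132.7° gives GT at 116° from the x-axis; with |GT| = 22.7, T = (-4.79, 33.4). ∠GTC = 60.9° gives TC at -125° from the x-axis; with |TC| = 21.6, C = (-17.2, 15.7). ∠TCL = 68.3° gives CL at -13.4° from the x-axis; with |CL| = 24.4, L = (6.53, 10.0). Then |KL| = |L − K| = 12.0.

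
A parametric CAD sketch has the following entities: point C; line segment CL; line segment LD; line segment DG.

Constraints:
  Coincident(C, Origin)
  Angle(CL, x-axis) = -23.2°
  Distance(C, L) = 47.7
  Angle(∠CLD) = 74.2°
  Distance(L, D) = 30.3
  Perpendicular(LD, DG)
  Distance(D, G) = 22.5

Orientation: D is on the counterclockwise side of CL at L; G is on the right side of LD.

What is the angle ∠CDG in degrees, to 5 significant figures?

159.33°

C is at the origin; CL runs at -23.2° with length 47.7, so L = 47.7·(cos -23.2°, sin -23.2°) = (43.843, -18.791). ∠CLD = 74.2°, so LD runs at -23.2° + (180° − 74.2°) = 82.600° from the x-axis; with |LD| = 30.3, D = L + 30.3·(cos 82.600°, sin 82.600°) = (47.745, 11.257). LD ⟂ DG; with |DG| = 22.5 on the right of LD, G = D + 22.5·(0.99167, -0.12880) = (70.058, 8.3587). Then cos ∠CDG = DC·DG / (|DC||DG|), giving 159.33°.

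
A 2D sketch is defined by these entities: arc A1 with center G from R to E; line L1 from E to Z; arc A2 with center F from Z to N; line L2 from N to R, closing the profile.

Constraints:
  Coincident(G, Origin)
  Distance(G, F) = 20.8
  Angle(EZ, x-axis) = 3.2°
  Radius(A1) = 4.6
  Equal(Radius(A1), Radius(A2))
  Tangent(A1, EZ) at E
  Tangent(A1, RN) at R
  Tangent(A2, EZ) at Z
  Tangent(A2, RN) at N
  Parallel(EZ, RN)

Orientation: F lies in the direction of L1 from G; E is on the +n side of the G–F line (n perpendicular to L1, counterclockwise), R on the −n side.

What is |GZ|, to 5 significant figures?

21.303

The slot axis is L1's direction at 3.2°, so u = (cos 3.2°, sin 3.2°) = (0.99844, 0.055822) and n = (−sin 3.2°, cos 3.2°) = (-0.055822, 0.99844). G is at the origin and F lies 20.8 along u from G, so F = 20.8·u = (20.768, 1.1611). Tangency of A1 to both parallel lines with radius 4.6 puts E and R at G ± 4.6·n: E = (-0.25678, 4.5928), R = (0.25678, -4.5928). Equal radii place Z and N the same way about F: Z = F + 4.6·n = (20.511, 5.7539), N = F − 4.6·n = (21.024, -3.4317). Then |GZ| = |Z − G| = 21.303.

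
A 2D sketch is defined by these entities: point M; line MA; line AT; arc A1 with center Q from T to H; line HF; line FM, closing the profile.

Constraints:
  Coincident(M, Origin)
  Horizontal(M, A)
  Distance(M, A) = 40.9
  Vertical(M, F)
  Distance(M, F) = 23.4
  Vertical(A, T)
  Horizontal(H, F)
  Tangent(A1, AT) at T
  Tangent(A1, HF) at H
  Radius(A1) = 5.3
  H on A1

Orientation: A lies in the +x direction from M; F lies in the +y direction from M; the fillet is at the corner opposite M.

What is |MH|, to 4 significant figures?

42.60

M is at the origin; M and A share the same y with |MA| = 40.9 and A on the +x side, so A = (40.90, 0.000). M and F share the same x with |MF| = 23.4 and F on the +y side, so F = (0.000, 23.40). The virtual corner opposite M is at (40.90, 23.40). Tangency of A1 to AT means the radius QT is perpendicular to AT and the tangent condition forces QH to be normal to HF, with radius 5.3, so the center Q sits 5.3 in from both sides at Q = (35.60, 18.10). That places the tangent points at T = (40.90, 18.10) on AT and H = (35.60, 23.40) on HF. Then |MH| = |H − M| = 42.60.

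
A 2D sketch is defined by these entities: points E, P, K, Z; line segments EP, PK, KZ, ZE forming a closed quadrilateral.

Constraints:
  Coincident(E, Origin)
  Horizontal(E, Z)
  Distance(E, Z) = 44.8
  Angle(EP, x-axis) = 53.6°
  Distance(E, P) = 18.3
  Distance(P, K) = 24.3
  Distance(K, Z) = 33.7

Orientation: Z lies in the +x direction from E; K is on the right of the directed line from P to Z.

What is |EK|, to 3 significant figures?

15.7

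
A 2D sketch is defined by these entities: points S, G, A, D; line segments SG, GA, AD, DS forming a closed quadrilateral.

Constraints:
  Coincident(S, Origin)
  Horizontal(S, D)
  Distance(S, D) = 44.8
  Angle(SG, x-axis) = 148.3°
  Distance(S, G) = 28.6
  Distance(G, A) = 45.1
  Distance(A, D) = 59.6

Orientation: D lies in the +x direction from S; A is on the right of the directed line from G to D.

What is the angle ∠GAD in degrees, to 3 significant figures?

83.8°

S is at the origin; S and D share the same y with |SD| = 44.8 and D in +x, so D = (44.8, 0). SG runs at 148.3° with |SG| = 28.6, so G = (-24.3, 15.0). A is determined by |GA| = 45.1 and |AD| = 59.6 together: it lies at the intersection of circle(G, 45.1) and circle(D, 59.6). With |GD| = 70.7, the foot of the radical line on GD is 24.6 from G and the perpendicular offset is √(45.1² − 24.6²) = 37.8. Taking the right-of-GD solution: A = (-8.27, -27.1).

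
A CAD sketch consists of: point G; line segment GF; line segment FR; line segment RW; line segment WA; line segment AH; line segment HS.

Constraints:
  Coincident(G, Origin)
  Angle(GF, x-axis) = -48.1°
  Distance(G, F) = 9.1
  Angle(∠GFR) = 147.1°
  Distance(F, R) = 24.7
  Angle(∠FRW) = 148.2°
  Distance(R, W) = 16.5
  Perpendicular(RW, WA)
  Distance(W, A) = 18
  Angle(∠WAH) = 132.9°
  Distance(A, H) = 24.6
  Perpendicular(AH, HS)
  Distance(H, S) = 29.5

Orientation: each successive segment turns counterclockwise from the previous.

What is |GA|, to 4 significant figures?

41.51

G is at the origin; GF runs at -48.1° with length 9.1, so F = (6.077, -6.773). ∠GFR = 147.1° gives FR at -15.20° from the x-axis; with |FR| = 24.7, R = (29.91, -13.25). ∠FRW = 148.2° gives RW at 16.60° from the x-axis; with |RW| = 16.5, W = (45.73, -8.535). RW is perpendicular to WA, so WA runs at 106.6°; with |WA| = 18.0, A = (40.58, 8.714). Then |GA| = |A − G| = 41.51.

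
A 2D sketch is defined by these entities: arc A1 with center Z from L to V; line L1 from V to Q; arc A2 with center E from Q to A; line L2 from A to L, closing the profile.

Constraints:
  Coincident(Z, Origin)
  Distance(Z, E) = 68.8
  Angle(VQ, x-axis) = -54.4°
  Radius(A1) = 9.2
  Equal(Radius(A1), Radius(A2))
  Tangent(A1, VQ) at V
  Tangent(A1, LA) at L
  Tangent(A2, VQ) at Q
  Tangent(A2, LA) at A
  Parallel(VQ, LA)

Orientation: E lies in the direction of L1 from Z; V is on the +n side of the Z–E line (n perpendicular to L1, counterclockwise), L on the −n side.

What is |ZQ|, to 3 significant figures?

69.4

The slot axis is L1's direction at -54.4°, so u = (cos -54.4°, sin -54.4°) = (0.582, -0.813) and n = (−sin -54.4°, cos -54.4°) = (0.813, 0.582). Z is at the origin and E lies 68.8 along u from Z, so E = 68.8·u = (40.1, -55.9). Tangency of A1 to both parallel lines with radius 9.2 puts V and L at Z ± 9.2·n: V = (7.48, 5.36), L = (-7.48, -5.36). Equal radii place Q and A the same way about E: Q = E + 9.2·n = (47.5, -50.6), A = E − 9.2·n = (32.6, -61.3). Then |ZQ| = |Q − Z| = 69.4.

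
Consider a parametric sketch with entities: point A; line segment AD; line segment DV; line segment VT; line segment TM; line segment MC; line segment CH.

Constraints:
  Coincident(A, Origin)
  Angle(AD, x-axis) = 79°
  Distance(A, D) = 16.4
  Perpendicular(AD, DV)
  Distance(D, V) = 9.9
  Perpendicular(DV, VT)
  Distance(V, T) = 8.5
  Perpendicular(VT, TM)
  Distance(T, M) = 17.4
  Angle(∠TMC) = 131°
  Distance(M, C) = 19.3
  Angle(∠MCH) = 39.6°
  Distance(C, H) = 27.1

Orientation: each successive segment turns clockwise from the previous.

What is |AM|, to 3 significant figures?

10.9

A is at the origin; AD runs at 79.0° with length 16.4, so D = (3.13, 16.1). AD ⟂ DV, so DV runs at -11.0°; with |DV| = 9.9, V = (12.8, 14.2). DV is perpendicular to VT, so VT runs at -101°; with |VT| = 8.5, T = (11.2, 5.87). The perpendicularity gives TM at right angles to VT, so TM runs at 169°; with |TM| = 17.4, M = (-5.85, 9.19). Then |AM| = |M − A| = 10.9.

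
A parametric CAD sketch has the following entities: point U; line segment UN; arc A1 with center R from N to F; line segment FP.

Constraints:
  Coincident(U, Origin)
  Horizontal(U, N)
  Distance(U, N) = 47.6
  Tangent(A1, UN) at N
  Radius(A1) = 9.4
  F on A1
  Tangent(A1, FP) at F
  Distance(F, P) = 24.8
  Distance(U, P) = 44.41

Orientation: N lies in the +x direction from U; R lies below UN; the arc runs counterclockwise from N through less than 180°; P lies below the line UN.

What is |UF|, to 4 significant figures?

39.15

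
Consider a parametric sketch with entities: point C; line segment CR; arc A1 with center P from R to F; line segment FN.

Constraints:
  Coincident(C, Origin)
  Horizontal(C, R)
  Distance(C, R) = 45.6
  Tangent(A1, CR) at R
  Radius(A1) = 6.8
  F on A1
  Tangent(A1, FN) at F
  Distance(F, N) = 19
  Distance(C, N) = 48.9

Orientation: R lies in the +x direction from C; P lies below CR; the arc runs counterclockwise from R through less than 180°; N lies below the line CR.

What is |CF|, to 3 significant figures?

39.6

C is at the origin; CR is horizontal with |CR| = 45.6 and R on the +x side, so R = (45.6, 0.00). Tangency of A1 to CR means the radius PR is perpendicular to CR, so P = R + (0, -6.8) = (45.6, -6.80). Since PF ⟂ FN (tangency), |PN| = √(6.8² + 19.0²) = 20.2 regardless of where F sits on A1. So N lies on both circle(C, 48.9) and circle(P, 20.2); the below-CR intersection is N = (41.1, -26.5). F is the foot of the tangent from N: F = (38.8, -7.61).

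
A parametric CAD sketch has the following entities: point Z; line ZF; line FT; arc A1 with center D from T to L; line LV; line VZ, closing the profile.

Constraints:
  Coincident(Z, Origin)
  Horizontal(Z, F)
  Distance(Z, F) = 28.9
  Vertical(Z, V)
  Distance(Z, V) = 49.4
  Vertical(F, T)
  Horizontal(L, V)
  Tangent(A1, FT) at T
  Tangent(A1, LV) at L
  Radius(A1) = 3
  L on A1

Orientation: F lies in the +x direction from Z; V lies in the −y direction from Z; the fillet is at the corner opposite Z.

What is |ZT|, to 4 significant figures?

54.66

Z is at the origin; ZF is horizontal with |ZF| = 28.9 and F on the +x side, so F = (28.90, 0.000). Z and V share the same x with |ZV| = 49.4 and V on the −y side, so V = (0.000, -49.40). The virtual corner opposite Z is at (28.90, -49.40). Since A1 is tangent to FT there, DT ⟂ FT and the tangent condition forces DL to be normal to LV, with radius 3.0, so the center D sits 3.0 in from both sides at D = (25.90, -46.40). That places the tangent points at T = (28.90, -46.40) on FT and L = (25.90, -49.40) on LV. Then |ZT| = |T − Z| = 54.66.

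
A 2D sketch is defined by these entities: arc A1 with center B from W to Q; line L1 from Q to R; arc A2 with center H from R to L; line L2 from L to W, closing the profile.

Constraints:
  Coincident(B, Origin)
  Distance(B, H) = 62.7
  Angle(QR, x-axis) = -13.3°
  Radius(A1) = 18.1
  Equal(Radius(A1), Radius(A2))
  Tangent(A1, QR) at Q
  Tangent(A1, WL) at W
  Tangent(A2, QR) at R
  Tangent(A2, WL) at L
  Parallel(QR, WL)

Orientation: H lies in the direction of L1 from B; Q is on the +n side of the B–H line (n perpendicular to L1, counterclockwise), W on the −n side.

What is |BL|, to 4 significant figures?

65.26

The slot axis is L1's direction at -13.3°, so u = (cos -13.3°, sin -13.3°) = (0.9732, -0.2300) and n = (−sin -13.3°, cos -13.3°) = (0.2300, 0.9732). B is at the origin and H lies 62.7 along u from B, so H = 62.7·u = (61.02, -14.42). Tangency of A1 to both parallel lines with radius 18.1 puts Q and W at B ± 18.1·n: Q = (4.164, 17.61), W = (-4.164, -17.61). Equal radii place R and L the same way about H: R = H + 18.1·n = (65.18, 3.190), L = H − 18.1·n = (56.85, -32.04). Then |BL| = |L − B| = 65.26.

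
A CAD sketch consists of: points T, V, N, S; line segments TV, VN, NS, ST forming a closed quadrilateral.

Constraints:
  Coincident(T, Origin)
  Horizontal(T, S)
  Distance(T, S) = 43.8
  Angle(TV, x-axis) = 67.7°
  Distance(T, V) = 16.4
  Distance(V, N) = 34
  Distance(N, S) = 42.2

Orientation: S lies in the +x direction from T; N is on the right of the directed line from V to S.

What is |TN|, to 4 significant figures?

19.77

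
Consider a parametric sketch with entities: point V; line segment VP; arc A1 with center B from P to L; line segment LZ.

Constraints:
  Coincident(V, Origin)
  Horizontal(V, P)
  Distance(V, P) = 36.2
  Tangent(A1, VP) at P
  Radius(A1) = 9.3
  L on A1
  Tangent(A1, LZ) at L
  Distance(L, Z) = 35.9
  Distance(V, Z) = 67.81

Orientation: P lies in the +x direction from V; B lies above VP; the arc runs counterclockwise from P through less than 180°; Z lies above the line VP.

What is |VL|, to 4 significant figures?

45.88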